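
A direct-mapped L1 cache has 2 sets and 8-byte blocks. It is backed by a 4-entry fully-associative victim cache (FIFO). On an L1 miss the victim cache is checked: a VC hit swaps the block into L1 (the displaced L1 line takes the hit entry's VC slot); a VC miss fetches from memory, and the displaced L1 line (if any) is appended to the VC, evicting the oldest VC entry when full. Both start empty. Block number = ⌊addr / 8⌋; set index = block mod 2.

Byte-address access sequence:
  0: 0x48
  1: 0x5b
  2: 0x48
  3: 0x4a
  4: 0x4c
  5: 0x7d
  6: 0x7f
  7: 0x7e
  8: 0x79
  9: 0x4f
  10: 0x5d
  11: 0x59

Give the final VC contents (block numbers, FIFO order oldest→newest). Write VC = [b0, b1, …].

#0 0x48→b9/s1 MISS; vc=[]
#1 0x5b→b11/s1 MISS; vc=[9]
#2 0x48→b9/s1 VC-HIT; vc=[11]
#3 0x4a→b9/s1 L1-HIT; vc=[11]
#4 0x4c→b9/s1 L1-HIT; vc=[11]
#5 0x7d→b15/s1 MISS; vc=[11,9]
#6 0x7f→b15/s1 L1-HIT; vc=[11,9]
#7 0x7e→b15/s1 L1-HIT; vc=[11,9]
#8 0x79→b15/s1 L1-HIT; vc=[11,9]
#9 0x4f→b9/s1 VC-HIT; vc=[11,15]
#10 0x5d→b11/s1 VC-HIT; vc=[9,15]
#11 0x59→b11/s1 L1-HIT; vc=[9,15]

VC = [9, 15]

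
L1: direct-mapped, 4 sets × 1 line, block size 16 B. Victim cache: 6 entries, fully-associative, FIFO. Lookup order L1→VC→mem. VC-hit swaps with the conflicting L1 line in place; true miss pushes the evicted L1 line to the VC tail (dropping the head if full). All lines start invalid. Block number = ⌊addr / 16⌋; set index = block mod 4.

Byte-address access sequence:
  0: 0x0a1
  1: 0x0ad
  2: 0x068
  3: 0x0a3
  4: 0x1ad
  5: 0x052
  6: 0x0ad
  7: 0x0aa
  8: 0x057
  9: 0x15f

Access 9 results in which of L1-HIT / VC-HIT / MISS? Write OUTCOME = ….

OUTCOME = MISS

0: 0xa1 (blk 10, set 2) → MISS  vc=[]
1: 0xad (blk 10, set 2) → L1-HIT  vc=[]
2: 0x68 (blk 6, set 2) → MISS  vc=[10]
3: 0xa3 (blk 10, set 2) → VC-HIT  vc=[6]
4: 0x1ad (blk 26, set 2) → MISS  vc=[6, 10]
5: 0x52 (blk 5, set 1) → MISS  vc=[6, 10]
6: 0xad (blk 10, set 2) → VC-HIT  vc=[6, 26]
7: 0xaa (blk 10, set 2) → L1-HIT  vc=[6, 26]
8: 0x57 (blk 5, set 1) → L1-HIT  vc=[6, 26]
9: 0x15f (blk 21, set 1) → MISS  vc=[6, 26, 5]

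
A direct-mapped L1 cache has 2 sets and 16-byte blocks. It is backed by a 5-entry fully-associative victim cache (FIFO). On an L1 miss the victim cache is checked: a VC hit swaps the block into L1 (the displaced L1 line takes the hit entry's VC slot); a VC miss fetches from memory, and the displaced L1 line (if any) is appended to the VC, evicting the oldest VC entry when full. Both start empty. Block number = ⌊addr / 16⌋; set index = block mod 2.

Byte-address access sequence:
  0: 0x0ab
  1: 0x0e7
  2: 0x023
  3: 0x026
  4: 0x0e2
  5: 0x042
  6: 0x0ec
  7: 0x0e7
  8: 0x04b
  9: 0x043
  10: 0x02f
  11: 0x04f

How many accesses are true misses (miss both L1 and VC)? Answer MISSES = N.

#0 0xab→b10/s0 MISS; vc=[]
#1 0xe7→b14/s0 MISS; vc=[10]
#2 0x23→b2/s0 MISS; vc=[10,14]
#3 0x26→b2/s0 L1-HIT; vc=[10,14]
#4 0xe2→b14/s0 VC-HIT; vc=[10,2]
#5 0x42→b4/s0 MISS; vc=[10,2,14]
#6 0xec→b14/s0 VC-HIT; vc=[10,2,4]
#7 0xe7→b14/s0 L1-HIT; vc=[10,2,4]
#8 0x4b→b4/s0 VC-HIT; vc=[10,2,14]
#9 0x43→b4/s0 L1-HIT; vc=[10,2,14]
#10 0x2f→b2/s0 VC-HIT; vc=[10,4,14]
#11 0x4f→b4/s0 VC-HIT; vc=[10,2,14]

MISSES = 4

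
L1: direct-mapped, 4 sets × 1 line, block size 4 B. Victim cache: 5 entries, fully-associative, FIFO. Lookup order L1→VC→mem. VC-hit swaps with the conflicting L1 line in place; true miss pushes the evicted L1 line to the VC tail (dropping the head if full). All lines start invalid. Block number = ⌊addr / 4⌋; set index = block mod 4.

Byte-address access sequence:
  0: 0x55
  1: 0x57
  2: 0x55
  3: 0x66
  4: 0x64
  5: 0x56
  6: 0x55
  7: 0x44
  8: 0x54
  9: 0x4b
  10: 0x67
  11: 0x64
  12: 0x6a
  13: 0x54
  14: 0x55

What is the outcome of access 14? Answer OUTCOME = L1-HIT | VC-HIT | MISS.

0: 0x55 (blk 21, set 1) → MISS  vc=[]
1: 0x57 (blk 21, set 1) → L1-HIT  vc=[]
2: 0x55 (blk 21, set 1) → L1-HIT  vc=[]
3: 0x66 (blk 25, set 1) → MISS  vc=[21]
4: 0x64 (blk 25, set 1) → L1-HIT  vc=[21]
5: 0x56 (blk 21, set 1) → VC-HIT  vc=[25]
6: 0x55 (blk 21, set 1) → L1-HIT  vc=[25]
7: 0x44 (blk 17, set 1) → MISS  vc=[25, 21]
8: 0x54 (blk 21, set 1) → VC-HIT  vc=[25, 17]
9: 0x4b (blk 18, set 2) → MISS  vc=[25, 17]
10: 0x67 (blk 25, set 1) → VC-HIT  vc=[21, 17]
11: 0x64 (blk 25, set 1) → L1-HIT  vc=[21, 17]
12: 0x6a (blk 26, set 2) → MISS  vc=[21, 17, 18]
13: 0x54 (blk 21, set 1) → VC-HIT  vc=[25, 17, 18]
14: 0x55 (blk 21, set 1) → L1-HIT  vc=[25, 17, 18]

OUTCOME = L1-HIT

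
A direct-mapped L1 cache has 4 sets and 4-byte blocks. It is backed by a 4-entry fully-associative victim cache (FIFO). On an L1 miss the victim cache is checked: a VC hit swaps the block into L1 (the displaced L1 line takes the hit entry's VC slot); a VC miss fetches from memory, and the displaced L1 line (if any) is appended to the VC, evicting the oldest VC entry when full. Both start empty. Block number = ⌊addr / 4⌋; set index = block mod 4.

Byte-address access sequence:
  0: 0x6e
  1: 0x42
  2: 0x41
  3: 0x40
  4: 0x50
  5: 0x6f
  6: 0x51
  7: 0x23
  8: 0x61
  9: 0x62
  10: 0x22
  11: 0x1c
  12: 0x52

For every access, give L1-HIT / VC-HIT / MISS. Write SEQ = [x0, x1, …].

SEQ = [MISS, MISS, L1-HIT, L1-HIT, MISS, L1-HIT, L1-HIT, MISS, MISS, L1-HIT, VC-HIT, MISS, VC-HIT]

#0 0x6e→b27/s3 MISS; vc=[]
#1 0x42→b16/s0 MISS; vc=[]
#2 0x41→b16/s0 L1-HIT; vc=[]
#3 0x40→b16/s0 L1-HIT; vc=[]
#4 0x50→b20/s0 MISS; vc=[16]
#5 0x6f→b27/s3 L1-HIT; vc=[16]
#6 0x51→b20/s0 L1-HIT; vc=[16]
#7 0x23→b8/s0 MISS; vc=[16,20]
#8 0x61→b24/s0 MISS; vc=[16,20,8]
#9 0x62→b24/s0 L1-HIT; vc=[16,20,8]
#10 0x22→b8/s0 VC-HIT; vc=[16,20,24]
#11 0x1c→b7/s3 MISS; vc=[16,20,24,27]
#12 0x52→b20/s0 VC-HIT; vc=[16,8,24,27]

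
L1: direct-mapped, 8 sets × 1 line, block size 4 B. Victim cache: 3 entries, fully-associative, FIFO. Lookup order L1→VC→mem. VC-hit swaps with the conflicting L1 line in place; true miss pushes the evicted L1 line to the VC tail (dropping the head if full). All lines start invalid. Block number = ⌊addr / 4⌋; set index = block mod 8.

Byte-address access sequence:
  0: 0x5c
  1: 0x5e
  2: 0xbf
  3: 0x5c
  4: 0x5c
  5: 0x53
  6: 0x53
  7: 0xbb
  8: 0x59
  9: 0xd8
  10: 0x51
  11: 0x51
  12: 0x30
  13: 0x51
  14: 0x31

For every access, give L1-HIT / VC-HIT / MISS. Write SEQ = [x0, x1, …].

SEQ = [MISS, L1-HIT, MISS, VC-HIT, L1-HIT, MISS, L1-HIT, MISS, MISS, MISS, L1-HIT, L1-HIT, MISS, VC-HIT, VC-HIT]

0: 0x5c (blk 23, set 7) → MISS  vc=[]
1: 0x5e (blk 23, set 7) → L1-HIT  vc=[]
2: 0xbf (blk 47, set 7) → MISS  vc=[23]
3: 0x5c (blk 23, set 7) → VC-HIT  vc=[47]
4: 0x5c (blk 23, set 7) → L1-HIT  vc=[47]
5: 0x53 (blk 20, set 4) → MISS  vc=[47]
6: 0x53 (blk 20, set 4) → L1-HIT  vc=[47]
7: 0xbb (blk 46, set 6) → MISS  vc=[47]
8: 0x59 (blk 22, set 6) → MISS  vc=[47, 46]
9: 0xd8 (blk 54, set 6) → MISS  vc=[47, 46, 22]
10: 0x51 (blk 20, set 4) → L1-HIT  vc=[47, 46, 22]
11: 0x51 (blk 20, set 4) → L1-HIT  vc=[47, 46, 22]
12: 0x30 (blk 12, set 4) → MISS  vc=[46, 22, 20]
13: 0x51 (blk 20, set 4) → VC-HIT  vc=[46, 22, 12]
14: 0x31 (blk 12, set 4) → VC-HIT  vc=[46, 22, 20]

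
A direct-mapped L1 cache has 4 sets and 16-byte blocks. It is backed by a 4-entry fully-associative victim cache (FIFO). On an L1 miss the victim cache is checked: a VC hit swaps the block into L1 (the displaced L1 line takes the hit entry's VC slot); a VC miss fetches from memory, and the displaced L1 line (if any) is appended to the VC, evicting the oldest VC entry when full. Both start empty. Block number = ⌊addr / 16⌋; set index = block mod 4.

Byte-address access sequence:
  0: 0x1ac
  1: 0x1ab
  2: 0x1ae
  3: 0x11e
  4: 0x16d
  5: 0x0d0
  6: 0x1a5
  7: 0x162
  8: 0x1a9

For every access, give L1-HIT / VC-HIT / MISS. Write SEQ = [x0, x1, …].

SEQ = [MISS, L1-HIT, L1-HIT, MISS, MISS, MISS, VC-HIT, VC-HIT, VC-HIT]

0: 0x1ac (blk 26, set 2) → MISS  vc=[]
1: 0x1ab (blk 26, set 2) → L1-HIT  vc=[]
2: 0x1ae (blk 26, set 2) → L1-HIT  vc=[]
3: 0x11e (blk 17, set 1) → MISS  vc=[]
4: 0x16d (blk 22, set 2) → MISS  vc=[26]
5: 0xd0 (blk 13, set 1) → MISS  vc=[26, 17]
6: 0x1a5 (blk 26, set 2) → VC-HIT  vc=[22, 17]
7: 0x162 (blk 22, set 2) → VC-HIT  vc=[26, 17]
8: 0x1a9 (blk 26, set 2) → VC-HIT  vc=[22, 17]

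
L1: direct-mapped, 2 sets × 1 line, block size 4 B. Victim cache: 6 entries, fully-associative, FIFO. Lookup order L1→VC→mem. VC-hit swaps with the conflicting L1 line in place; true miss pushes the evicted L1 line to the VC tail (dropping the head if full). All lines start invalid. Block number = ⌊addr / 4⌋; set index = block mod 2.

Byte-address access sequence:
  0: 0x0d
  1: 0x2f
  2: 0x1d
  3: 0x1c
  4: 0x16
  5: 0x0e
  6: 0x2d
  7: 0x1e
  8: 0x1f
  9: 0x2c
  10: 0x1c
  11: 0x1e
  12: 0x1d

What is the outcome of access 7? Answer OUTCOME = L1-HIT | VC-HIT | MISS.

  [0] addr=0xd blk=3 s=1: MISS | VC []
  [1] addr=0x2f blk=11 s=1: MISS | VC [3]
  [2] addr=0x1d blk=7 s=1: MISS | VC [3, 11]
  [3] addr=0x1c blk=7 s=1: L1-HIT | VC [3, 11]
  [4] addr=0x16 blk=5 s=1: MISS | VC [3, 11, 7]
  [5] addr=0xe blk=3 s=1: VC-HIT | VC [5, 11, 7]
  [6] addr=0x2d blk=11 s=1: VC-HIT | VC [5, 3, 7]
  [7] addr=0x1e blk=7 s=1: VC-HIT | VC [5, 3, 11]
  [8] addr=0x1f blk=7 s=1: L1-HIT | VC [5, 3, 11]
  [9] addr=0x2c blk=11 s=1: VC-HIT | VC [5, 3, 7]
  [10] addr=0x1c blk=7 s=1: VC-HIT | VC [5, 3, 11]
  [11] addr=0x1e blk=7 s=1: L1-HIT | VC [5, 3, 11]
  [12] addr=0x1d blk=7 s=1: L1-HIT | VC [5, 3, 11]

OUTCOME = VC-HIT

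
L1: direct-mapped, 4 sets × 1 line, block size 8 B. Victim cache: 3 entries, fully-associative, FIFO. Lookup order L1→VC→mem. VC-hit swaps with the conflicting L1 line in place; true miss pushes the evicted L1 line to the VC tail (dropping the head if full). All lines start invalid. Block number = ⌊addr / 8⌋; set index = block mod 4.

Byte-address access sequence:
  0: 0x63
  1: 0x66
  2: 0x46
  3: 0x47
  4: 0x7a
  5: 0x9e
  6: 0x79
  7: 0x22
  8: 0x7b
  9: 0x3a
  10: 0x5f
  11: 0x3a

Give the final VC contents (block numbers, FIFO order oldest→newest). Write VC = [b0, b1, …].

0: 0x63 (blk 12, set 0) → MISS  vc=[]
1: 0x66 (blk 12, set 0) → L1-HIT  vc=[]
2: 0x46 (blk 8, set 0) → MISS  vc=[12]
3: 0x47 (blk 8, set 0) → L1-HIT  vc=[12]
4: 0x7a (blk 15, set 3) → MISS  vc=[12]
5: 0x9e (blk 19, set 3) → MISS  vc=[12, 15]
6: 0x79 (blk 15, set 3) → VC-HIT  vc=[12, 19]
7: 0x22 (blk 4, set 0) → MISS  vc=[12, 19, 8]
8: 0x7b (blk 15, set 3) → L1-HIT  vc=[12, 19, 8]
9: 0x3a (blk 7, set 3) → MISS  vc=[19, 8, 15]
10: 0x5f (blk 11, set 3) → MISS  vc=[8, 15, 7]
11: 0x3a (blk 7, set 3) → VC-HIT  vc=[8, 15, 11]

VC = [8, 15, 11]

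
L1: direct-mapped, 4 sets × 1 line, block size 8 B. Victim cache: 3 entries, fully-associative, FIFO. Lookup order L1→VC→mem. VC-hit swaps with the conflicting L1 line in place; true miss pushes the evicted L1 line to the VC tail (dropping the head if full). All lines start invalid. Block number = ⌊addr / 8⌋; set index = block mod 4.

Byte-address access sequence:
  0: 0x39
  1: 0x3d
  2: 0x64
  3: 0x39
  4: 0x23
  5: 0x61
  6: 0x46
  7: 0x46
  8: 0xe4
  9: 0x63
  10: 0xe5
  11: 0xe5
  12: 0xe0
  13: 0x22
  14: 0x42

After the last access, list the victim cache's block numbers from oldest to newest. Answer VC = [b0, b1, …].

VC = [28, 12, 4]

0: 0x39 (blk 7, set 3) → MISS  vc=[]
1: 0x3d (blk 7, set 3) → L1-HIT  vc=[]
2: 0x64 (blk 12, set 0) → MISS  vc=[]
3: 0x39 (blk 7, set 3) → L1-HIT  vc=[]
4: 0x23 (blk 4, set 0) → MISS  vc=[12]
5: 0x61 (blk 12, set 0) → VC-HIT  vc=[4]
6: 0x46 (blk 8, set 0) → MISS  vc=[4, 12]
7: 0x46 (blk 8, set 0) → L1-HIT  vc=[4, 12]
8: 0xe4 (blk 28, set 0) → MISS  vc=[4, 12, 8]
9: 0x63 (blk 12, set 0) → VC-HIT  vc=[4, 28, 8]
10: 0xe5 (blk 28, set 0) → VC-HIT  vc=[4, 12, 8]
11: 0xe5 (blk 28, set 0) → L1-HIT  vc=[4, 12, 8]
12: 0xe0 (blk 28, set 0) → L1-HIT  vc=[4, 12, 8]
13: 0x22 (blk 4, set 0) → VC-HIT  vc=[28, 12, 8]
14: 0x42 (blk 8, set 0) → VC-HIT  vc=[28, 12, 4]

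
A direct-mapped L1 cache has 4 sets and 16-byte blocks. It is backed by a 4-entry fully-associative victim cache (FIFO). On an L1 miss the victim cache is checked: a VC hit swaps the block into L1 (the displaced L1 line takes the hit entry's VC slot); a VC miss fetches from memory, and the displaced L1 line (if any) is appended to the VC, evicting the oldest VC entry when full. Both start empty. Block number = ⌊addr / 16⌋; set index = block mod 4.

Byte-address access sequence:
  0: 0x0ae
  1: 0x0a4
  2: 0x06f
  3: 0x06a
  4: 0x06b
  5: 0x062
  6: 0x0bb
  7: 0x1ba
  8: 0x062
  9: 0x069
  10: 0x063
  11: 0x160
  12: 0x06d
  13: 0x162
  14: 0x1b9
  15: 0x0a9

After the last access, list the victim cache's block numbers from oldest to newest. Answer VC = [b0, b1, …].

0: 0xae (blk 10, set 2) → MISS  vc=[]
1: 0xa4 (blk 10, set 2) → L1-HIT  vc=[]
2: 0x6f (blk 6, set 2) → MISS  vc=[10]
3: 0x6a (blk 6, set 2) → L1-HIT  vc=[10]
4: 0x6b (blk 6, set 2) → L1-HIT  vc=[10]
5: 0x62 (blk 6, set 2) → L1-HIT  vc=[10]
6: 0xbb (blk 11, set 3) → MISS  vc=[10]
7: 0x1ba (blk 27, set 3) → MISS  vc=[10, 11]
8: 0x62 (blk 6, set 2) → L1-HIT  vc=[10, 11]
9: 0x69 (blk 6, set 2) → L1-HIT  vc=[10, 11]
10: 0x63 (blk 6, set 2) → L1-HIT  vc=[10, 11]
11: 0x160 (blk 22, set 2) → MISS  vc=[10, 11, 6]
12: 0x6d (blk 6, set 2) → VC-HIT  vc=[10, 11, 22]
13: 0x162 (blk 22, set 2) → VC-HIT  vc=[10, 11, 6]
14: 0x1b9 (blk 27, set 3) → L1-HIT  vc=[10, 11, 6]
15: 0xa9 (blk 10, set 2) → VC-HIT  vc=[22, 11, 6]

VC = [22, 11, 6]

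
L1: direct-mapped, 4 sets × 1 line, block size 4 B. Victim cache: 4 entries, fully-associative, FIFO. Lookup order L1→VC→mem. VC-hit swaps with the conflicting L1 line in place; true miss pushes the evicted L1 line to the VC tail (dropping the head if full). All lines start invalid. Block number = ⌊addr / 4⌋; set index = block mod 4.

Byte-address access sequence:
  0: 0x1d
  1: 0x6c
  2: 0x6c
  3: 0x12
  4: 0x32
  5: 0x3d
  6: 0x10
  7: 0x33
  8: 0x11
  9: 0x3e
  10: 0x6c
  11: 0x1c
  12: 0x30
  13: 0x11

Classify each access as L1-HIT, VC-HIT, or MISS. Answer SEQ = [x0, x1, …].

SEQ = [MISS, MISS, L1-HIT, MISS, MISS, MISS, VC-HIT, VC-HIT, VC-HIT, L1-HIT, VC-HIT, VC-HIT, VC-HIT, VC-HIT]

  [0] addr=0x1d blk=7 s=3: MISS | VC []
  [1] addr=0x6c blk=27 s=3: MISS | VC [7]
  [2] addr=0x6c blk=27 s=3: L1-HIT | VC [7]
  [3] addr=0x12 blk=4 s=0: MISS | VC [7]
  [4] addr=0x32 blk=12 s=0: MISS | VC [7, 4]
  [5] addr=0x3d blk=15 s=3: MISS | VC [7, 4, 27]
  [6] addr=0x10 blk=4 s=0: VC-HIT | VC [7, 12, 27]
  [7] addr=0x33 blk=12 s=0: VC-HIT | VC [7, 4, 27]
  [8] addr=0x11 blk=4 s=0: VC-HIT | VC [7, 12, 27]
  [9] addr=0x3e blk=15 s=3: L1-HIT | VC [7, 12, 27]
  [10] addr=0x6c blk=27 s=3: VC-HIT | VC [7, 12, 15]
  [11] addr=0x1c blk=7 s=3: VC-HIT | VC [27, 12, 15]
  [12] addr=0x30 blk=12 s=0: VC-HIT | VC [27, 4, 15]
  [13] addr=0x11 blk=4 s=0: VC-HIT | VC [27, 12, 15]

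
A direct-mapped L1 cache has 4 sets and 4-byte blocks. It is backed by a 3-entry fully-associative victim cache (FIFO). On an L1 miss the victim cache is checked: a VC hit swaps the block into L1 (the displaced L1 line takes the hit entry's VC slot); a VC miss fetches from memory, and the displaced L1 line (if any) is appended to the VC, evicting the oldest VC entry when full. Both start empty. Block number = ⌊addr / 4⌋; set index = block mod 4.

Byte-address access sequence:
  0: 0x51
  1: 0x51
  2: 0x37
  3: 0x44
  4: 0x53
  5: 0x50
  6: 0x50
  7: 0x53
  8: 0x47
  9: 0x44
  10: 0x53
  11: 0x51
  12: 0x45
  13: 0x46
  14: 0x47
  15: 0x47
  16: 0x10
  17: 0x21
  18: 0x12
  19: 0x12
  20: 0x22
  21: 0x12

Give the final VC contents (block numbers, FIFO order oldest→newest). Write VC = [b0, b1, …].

0: 0x51 (blk 20, set 0) → MISS  vc=[]
1: 0x51 (blk 20, set 0) → L1-HIT  vc=[]
2: 0x37 (blk 13, set 1) → MISS  vc=[]
3: 0x44 (blk 17, set 1) → MISS  vc=[13]
4: 0x53 (blk 20, set 0) → L1-HIT  vc=[13]
5: 0x50 (blk 20, set 0) → L1-HIT  vc=[13]
6: 0x50 (blk 20, set 0) → L1-HIT  vc=[13]
7: 0x53 (blk 20, set 0) → L1-HIT  vc=[13]
8: 0x47 (blk 17, set 1) → L1-HIT  vc=[13]
9: 0x44 (blk 17, set 1) → L1-HIT  vc=[13]
10: 0x53 (blk 20, set 0) → L1-HIT  vc=[13]
11: 0x51 (blk 20, set 0) → L1-HIT  vc=[13]
12: 0x45 (blk 17, set 1) → L1-HIT  vc=[13]
13: 0x46 (blk 17, set 1) → L1-HIT  vc=[13]
14: 0x47 (blk 17, set 1) → L1-HIT  vc=[13]
15: 0x47 (blk 17, set 1) → L1-HIT  vc=[13]
16: 0x10 (blk 4, set 0) → MISS  vc=[13, 20]
17: 0x21 (blk 8, set 0) → MISS  vc=[13, 20, 4]
18: 0x12 (blk 4, set 0) → VC-HIT  vc=[13, 20, 8]
19: 0x12 (blk 4, set 0) → L1-HIT  vc=[13, 20, 8]
20: 0x22 (blk 8, set 0) → VC-HIT  vc=[13, 20, 4]
21: 0x12 (blk 4, set 0) → VC-HIT  vc=[13, 20, 8]

VC = [13, 20, 8]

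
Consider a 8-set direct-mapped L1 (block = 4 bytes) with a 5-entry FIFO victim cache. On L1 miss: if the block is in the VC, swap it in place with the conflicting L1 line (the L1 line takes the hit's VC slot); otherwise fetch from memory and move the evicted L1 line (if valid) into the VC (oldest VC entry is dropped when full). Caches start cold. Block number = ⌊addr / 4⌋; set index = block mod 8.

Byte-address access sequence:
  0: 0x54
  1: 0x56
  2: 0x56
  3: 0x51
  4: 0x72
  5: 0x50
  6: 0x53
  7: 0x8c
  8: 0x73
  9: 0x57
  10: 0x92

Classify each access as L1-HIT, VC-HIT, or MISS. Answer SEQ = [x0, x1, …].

#0 0x54→b21/s5 MISS; vc=[]
#1 0x56→b21/s5 L1-HIT; vc=[]
#2 0x56→b21/s5 L1-HIT; vc=[]
#3 0x51→b20/s4 MISS; vc=[]
#4 0x72→b28/s4 MISS; vc=[20]
#5 0x50→b20/s4 VC-HIT; vc=[28]
#6 0x53→b20/s4 L1-HIT; vc=[28]
#7 0x8c→b35/s3 MISS; vc=[28]
#8 0x73→b28/s4 VC-HIT; vc=[20]
#9 0x57→b21/s5 L1-HIT; vc=[20]
#10 0x92→b36/s4 MISS; vc=[20,28]

SEQ = [MISS, L1-HIT, L1-HIT, MISS, MISS, VC-HIT, L1-HIT, MISS, VC-HIT, L1-HIT, MISS]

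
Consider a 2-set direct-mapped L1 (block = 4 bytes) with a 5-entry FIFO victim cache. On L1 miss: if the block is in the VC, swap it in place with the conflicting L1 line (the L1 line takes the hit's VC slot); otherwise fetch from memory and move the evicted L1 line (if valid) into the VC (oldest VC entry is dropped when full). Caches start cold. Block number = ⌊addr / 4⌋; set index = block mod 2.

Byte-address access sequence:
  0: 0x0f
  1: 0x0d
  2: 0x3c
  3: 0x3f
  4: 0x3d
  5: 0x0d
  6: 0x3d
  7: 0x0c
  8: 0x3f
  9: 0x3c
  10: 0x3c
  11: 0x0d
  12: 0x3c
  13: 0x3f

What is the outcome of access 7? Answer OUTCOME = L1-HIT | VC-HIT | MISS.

OUTCOME = VC-HIT

0: 0xf (blk 3, set 1) → MISS  vc=[]
1: 0xd (blk 3, set 1) → L1-HIT  vc=[]
2: 0x3c (blk 15, set 1) → MISS  vc=[3]
3: 0x3f (blk 15, set 1) → L1-HIT  vc=[3]
4: 0x3d (blk 15, set 1) → L1-HIT  vc=[3]
5: 0xd (blk 3, set 1) → VC-HIT  vc=[15]
6: 0x3d (blk 15, set 1) → VC-HIT  vc=[3]
7: 0xc (blk 3, set 1) → VC-HIT  vc=[15]
8: 0x3f (blk 15, set 1) → VC-HIT  vc=[3]
9: 0x3c (blk 15, set 1) → L1-HIT  vc=[3]
10: 0x3c (blk 15, set 1) → L1-HIT  vc=[3]
11: 0xd (blk 3, set 1) → VC-HIT  vc=[15]
12: 0x3c (blk 15, set 1) → VC-HIT  vc=[3]
13: 0x3f (blk 15, set 1) → L1-HIT  vc=[3]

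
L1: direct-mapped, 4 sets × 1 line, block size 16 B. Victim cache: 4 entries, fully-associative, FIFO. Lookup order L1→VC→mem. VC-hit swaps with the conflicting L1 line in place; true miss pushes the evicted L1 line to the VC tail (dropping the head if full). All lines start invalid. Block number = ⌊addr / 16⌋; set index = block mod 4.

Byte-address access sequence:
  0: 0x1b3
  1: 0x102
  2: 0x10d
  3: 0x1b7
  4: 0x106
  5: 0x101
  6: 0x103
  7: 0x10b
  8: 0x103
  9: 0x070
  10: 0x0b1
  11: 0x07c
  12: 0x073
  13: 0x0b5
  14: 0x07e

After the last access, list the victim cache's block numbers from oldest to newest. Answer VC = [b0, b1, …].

VC = [27, 11]

#0 0x1b3→b27/s3 MISS; vc=[]
#1 0x102→b16/s0 MISS; vc=[]
#2 0x10d→b16/s0 L1-HIT; vc=[]
#3 0x1b7→b27/s3 L1-HIT; vc=[]
#4 0x106→b16/s0 L1-HIT; vc=[]
#5 0x101→b16/s0 L1-HIT; vc=[]
#6 0x103→b16/s0 L1-HIT; vc=[]
#7 0x10b→b16/s0 L1-HIT; vc=[]
#8 0x103→b16/s0 L1-HIT; vc=[]
#9 0x70→b7/s3 MISS; vc=[27]
#10 0xb1→b11/s3 MISS; vc=[27,7]
#11 0x7c→b7/s3 VC-HIT; vc=[27,11]
#12 0x73→b7/s3 L1-HIT; vc=[27,11]
#13 0xb5→b11/s3 VC-HIT; vc=[27,7]
#14 0x7e→b7/s3 VC-HIT; vc=[27,11]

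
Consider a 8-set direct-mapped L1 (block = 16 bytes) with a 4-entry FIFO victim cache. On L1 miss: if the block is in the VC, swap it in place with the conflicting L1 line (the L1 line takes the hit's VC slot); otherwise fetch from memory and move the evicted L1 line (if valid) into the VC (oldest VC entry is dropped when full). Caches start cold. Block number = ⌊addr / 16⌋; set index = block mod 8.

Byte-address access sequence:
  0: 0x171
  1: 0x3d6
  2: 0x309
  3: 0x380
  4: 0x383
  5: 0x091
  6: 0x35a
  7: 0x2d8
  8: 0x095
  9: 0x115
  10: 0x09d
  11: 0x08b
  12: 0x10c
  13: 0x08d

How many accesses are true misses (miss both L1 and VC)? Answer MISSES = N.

#0 0x171→b23/s7 MISS; vc=[]
#1 0x3d6→b61/s5 MISS; vc=[]
#2 0x309→b48/s0 MISS; vc=[]
#3 0x380→b56/s0 MISS; vc=[48]
#4 0x383→b56/s0 L1-HIT; vc=[48]
#5 0x91→b9/s1 MISS; vc=[48]
#6 0x35a→b53/s5 MISS; vc=[48,61]
#7 0x2d8→b45/s5 MISS; vc=[48,61,53]
#8 0x95→b9/s1 L1-HIT; vc=[48,61,53]
#9 0x115→b17/s1 MISS; vc=[48,61,53,9]
#10 0x9d→b9/s1 VC-HIT; vc=[48,61,53,17]
#11 0x8b→b8/s0 MISS; vc=[61,53,17,56]
#12 0x10c→b16/s0 MISS; vc=[53,17,56,8]
#13 0x8d→b8/s0 VC-HIT; vc=[53,17,56,16]

MISSES = 10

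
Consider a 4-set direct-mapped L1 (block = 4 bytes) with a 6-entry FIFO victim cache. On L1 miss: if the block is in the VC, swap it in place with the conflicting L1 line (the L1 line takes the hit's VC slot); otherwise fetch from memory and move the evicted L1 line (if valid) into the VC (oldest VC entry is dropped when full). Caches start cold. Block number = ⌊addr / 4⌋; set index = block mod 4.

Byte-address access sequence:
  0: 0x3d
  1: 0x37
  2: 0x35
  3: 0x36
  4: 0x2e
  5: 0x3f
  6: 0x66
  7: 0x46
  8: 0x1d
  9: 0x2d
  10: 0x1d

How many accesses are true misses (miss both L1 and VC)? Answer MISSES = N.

MISSES = 6

  [0] addr=0x3d blk=15 s=3: MISS | VC []
  [1] addr=0x37 blk=13 s=1: MISS | VC []
  [2] addr=0x35 blk=13 s=1: L1-HIT | VC []
  [3] addr=0x36 blk=13 s=1: L1-HIT | VC []
  [4] addr=0x2e blk=11 s=3: MISS | VC [15]
  [5] addr=0x3f blk=15 s=3: VC-HIT | VC [11]
  [6] addr=0x66 blk=25 s=1: MISS | VC [11, 13]
  [7] addr=0x46 blk=17 s=1: MISS | VC [11, 13, 25]
  [8] addr=0x1d blk=7 s=3: MISS | VC [11, 13, 25, 15]
  [9] addr=0x2d blk=11 s=3: VC-HIT | VC [7, 13, 25, 15]
  [10] addr=0x1d blk=7 s=3: VC-HIT | VC [11, 13, 25, 15]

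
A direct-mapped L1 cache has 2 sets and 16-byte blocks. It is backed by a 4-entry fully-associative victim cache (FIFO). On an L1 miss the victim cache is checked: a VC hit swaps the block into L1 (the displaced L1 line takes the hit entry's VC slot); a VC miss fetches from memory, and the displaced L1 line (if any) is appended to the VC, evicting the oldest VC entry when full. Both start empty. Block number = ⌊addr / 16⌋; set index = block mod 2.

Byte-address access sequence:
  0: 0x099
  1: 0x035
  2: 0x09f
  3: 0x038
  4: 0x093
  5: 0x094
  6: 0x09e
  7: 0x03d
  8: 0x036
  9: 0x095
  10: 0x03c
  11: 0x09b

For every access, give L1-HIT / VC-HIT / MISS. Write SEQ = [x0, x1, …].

  [0] addr=0x99 blk=9 s=1: MISS | VC []
  [1] addr=0x35 blk=3 s=1: MISS | VC [9]
  [2] addr=0x9f blk=9 s=1: VC-HIT | VC [3]
  [3] addr=0x38 blk=3 s=1: VC-HIT | VC [9]
  [4] addr=0x93 blk=9 s=1: VC-HIT | VC [3]
  [5] addr=0x94 blk=9 s=1: L1-HIT | VC [3]
  [6] addr=0x9e blk=9 s=1: L1-HIT | VC [3]
  [7] addr=0x3d blk=3 s=1: VC-HIT | VC [9]
  [8] addr=0x36 blk=3 s=1: L1-HIT | VC [9]
  [9] addr=0x95 blk=9 s=1: VC-HIT | VC [3]
  [10] addr=0x3c blk=3 s=1: VC-HIT | VC [9]
  [11] addr=0x9b blk=9 s=1: VC-HIT | VC [3]

SEQ = [MISS, MISS, VC-HIT, VC-HIT, VC-HIT, L1-HIT, L1-HIT, VC-HIT, L1-HIT, VC-HIT, VC-HIT, VC-HIT]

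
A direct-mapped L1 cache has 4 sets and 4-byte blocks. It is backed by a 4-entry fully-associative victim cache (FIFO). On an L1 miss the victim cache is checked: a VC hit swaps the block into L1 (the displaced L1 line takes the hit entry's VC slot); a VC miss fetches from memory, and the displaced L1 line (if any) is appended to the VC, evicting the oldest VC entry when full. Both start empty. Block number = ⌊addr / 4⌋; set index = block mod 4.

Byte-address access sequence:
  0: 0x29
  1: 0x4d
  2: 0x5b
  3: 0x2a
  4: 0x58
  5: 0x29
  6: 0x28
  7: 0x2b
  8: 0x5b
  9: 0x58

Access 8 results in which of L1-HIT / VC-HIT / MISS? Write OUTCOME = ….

OUTCOME = VC-HIT

  [0] addr=0x29 blk=10 s=2: MISS | VC []
  [1] addr=0x4d blk=19 s=3: MISS | VC []
  [2] addr=0x5b blk=22 s=2: MISS | VC [10]
  [3] addr=0x2a blk=10 s=2: VC-HIT | VC [22]
  [4] addr=0x58 blk=22 s=2: VC-HIT | VC [10]
  [5] addr=0x29 blk=10 s=2: VC-HIT | VC [22]
  [6] addr=0x28 blk=10 s=2: L1-HIT | VC [22]
  [7] addr=0x2b blk=10 s=2: L1-HIT | VC [22]
  [8] addr=0x5b blk=22 s=2: VC-HIT | VC [10]
  [9] addr=0x58 blk=22 s=2: L1-HIT | VC [10]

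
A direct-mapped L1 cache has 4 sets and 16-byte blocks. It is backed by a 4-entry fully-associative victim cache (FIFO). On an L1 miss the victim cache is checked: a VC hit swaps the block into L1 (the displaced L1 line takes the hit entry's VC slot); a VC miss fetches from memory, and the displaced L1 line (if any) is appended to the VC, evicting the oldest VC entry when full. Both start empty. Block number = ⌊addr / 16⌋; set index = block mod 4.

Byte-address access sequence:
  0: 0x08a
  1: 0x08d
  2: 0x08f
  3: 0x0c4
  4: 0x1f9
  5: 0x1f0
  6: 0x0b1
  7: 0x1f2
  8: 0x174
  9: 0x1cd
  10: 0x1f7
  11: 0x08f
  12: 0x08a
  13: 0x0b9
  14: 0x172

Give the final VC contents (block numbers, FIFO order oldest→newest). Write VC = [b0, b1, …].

VC = [28, 31, 11, 12]

#0 0x8a→b8/s0 MISS; vc=[]
#1 0x8d→b8/s0 L1-HIT; vc=[]
#2 0x8f→b8/s0 L1-HIT; vc=[]
#3 0xc4→b12/s0 MISS; vc=[8]
#4 0x1f9→b31/s3 MISS; vc=[8]
#5 0x1f0→b31/s3 L1-HIT; vc=[8]
#6 0xb1→b11/s3 MISS; vc=[8,31]
#7 0x1f2→b31/s3 VC-HIT; vc=[8,11]
#8 0x174→b23/s3 MISS; vc=[8,11,31]
#9 0x1cd→b28/s0 MISS; vc=[8,11,31,12]
#10 0x1f7→b31/s3 VC-HIT; vc=[8,11,23,12]
#11 0x8f→b8/s0 VC-HIT; vc=[28,11,23,12]
#12 0x8a→b8/s0 L1-HIT; vc=[28,11,23,12]
#13 0xb9→b11/s3 VC-HIT; vc=[28,31,23,12]
#14 0x172→b23/s3 VC-HIT; vc=[28,31,11,12]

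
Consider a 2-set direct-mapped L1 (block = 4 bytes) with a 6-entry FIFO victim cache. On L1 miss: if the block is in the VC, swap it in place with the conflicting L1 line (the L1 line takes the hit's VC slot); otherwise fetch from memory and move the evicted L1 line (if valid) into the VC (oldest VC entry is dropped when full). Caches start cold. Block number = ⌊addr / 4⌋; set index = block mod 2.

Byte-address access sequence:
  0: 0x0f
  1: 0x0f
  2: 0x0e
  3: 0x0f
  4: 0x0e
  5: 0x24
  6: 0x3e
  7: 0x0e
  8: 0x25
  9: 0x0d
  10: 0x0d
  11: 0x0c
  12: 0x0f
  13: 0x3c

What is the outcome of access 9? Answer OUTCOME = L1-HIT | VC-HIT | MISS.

0: 0xf (blk 3, set 1) → MISS  vc=[]
1: 0xf (blk 3, set 1) → L1-HIT  vc=[]
2: 0xe (blk 3, set 1) → L1-HIT  vc=[]
3: 0xf (blk 3, set 1) → L1-HIT  vc=[]
4: 0xe (blk 3, set 1) → L1-HIT  vc=[]
5: 0x24 (blk 9, set 1) → MISS  vc=[3]
6: 0x3e (blk 15, set 1) → MISS  vc=[3, 9]
7: 0xe (blk 3, set 1) → VC-HIT  vc=[15, 9]
8: 0x25 (blk 9, set 1) → VC-HIT  vc=[15, 3]
9: 0xd (blk 3, set 1) → VC-HIT  vc=[15, 9]
10: 0xd (blk 3, set 1) → L1-HIT  vc=[15, 9]
11: 0xc (blk 3, set 1) → L1-HIT  vc=[15, 9]
12: 0xf (blk 3, set 1) → L1-HIT  vc=[15, 9]
13: 0x3c (blk 15, set 1) → VC-HIT  vc=[3, 9]

OUTCOME = VC-HIT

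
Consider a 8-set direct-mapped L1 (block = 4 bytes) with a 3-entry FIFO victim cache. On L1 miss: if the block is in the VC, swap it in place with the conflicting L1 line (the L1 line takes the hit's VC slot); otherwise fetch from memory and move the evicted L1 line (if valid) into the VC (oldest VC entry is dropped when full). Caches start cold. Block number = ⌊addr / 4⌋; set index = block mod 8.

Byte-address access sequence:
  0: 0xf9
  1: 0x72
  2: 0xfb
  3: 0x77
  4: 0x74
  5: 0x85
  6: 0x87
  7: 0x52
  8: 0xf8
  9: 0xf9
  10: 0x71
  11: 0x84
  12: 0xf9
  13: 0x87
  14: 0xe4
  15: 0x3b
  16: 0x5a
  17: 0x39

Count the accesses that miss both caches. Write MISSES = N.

MISSES = 8

0: 0xf9 (blk 62, set 6) → MISS  vc=[]
1: 0x72 (blk 28, set 4) → MISS  vc=[]
2: 0xfb (blk 62, set 6) → L1-HIT  vc=[]
3: 0x77 (blk 29, set 5) → MISS  vc=[]
4: 0x74 (blk 29, set 5) → L1-HIT  vc=[]
5: 0x85 (blk 33, set 1) → MISS  vc=[]
6: 0x87 (blk 33, set 1) → L1-HIT  vc=[]
7: 0x52 (blk 20, set 4) → MISS  vc=[28]
8: 0xf8 (blk 62, set 6) → L1-HIT  vc=[28]
9: 0xf9 (blk 62, set 6) → L1-HIT  vc=[28]
10: 0x71 (blk 28, set 4) → VC-HIT  vc=[20]
11: 0x84 (blk 33, set 1) → L1-HIT  vc=[20]
12: 0xf9 (blk 62, set 6) → L1-HIT  vc=[20]
13: 0x87 (blk 33, set 1) → L1-HIT  vc=[20]
14: 0xe4 (blk 57, set 1) → MISS  vc=[20, 33]
15: 0x3b (blk 14, set 6) → MISS  vc=[20, 33, 62]
16: 0x5a (blk 22, set 6) → MISS  vc=[33, 62, 14]
17: 0x39 (blk 14, set 6) → VC-HIT  vc=[33, 62, 22]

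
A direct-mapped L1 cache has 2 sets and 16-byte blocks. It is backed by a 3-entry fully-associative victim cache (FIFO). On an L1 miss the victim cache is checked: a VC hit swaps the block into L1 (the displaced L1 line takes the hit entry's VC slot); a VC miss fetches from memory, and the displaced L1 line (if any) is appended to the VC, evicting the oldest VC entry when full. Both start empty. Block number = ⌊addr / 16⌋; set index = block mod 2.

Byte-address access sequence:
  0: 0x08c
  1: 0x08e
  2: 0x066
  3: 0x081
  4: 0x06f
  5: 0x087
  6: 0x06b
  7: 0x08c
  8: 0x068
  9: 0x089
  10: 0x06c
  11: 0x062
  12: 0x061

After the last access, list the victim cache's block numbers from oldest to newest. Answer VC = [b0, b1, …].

VC = [8]

  [0] addr=0x8c blk=8 s=0: MISS | VC []
  [1] addr=0x8e blk=8 s=0: L1-HIT | VC []
  [2] addr=0x66 blk=6 s=0: MISS | VC [8]
  [3] addr=0x81 blk=8 s=0: VC-HIT | VC [6]
  [4] addr=0x6f blk=6 s=0: VC-HIT | VC [8]
  [5] addr=0x87 blk=8 s=0: VC-HIT | VC [6]
  [6] addr=0x6b blk=6 s=0: VC-HIT | VC [8]
  [7] addr=0x8c blk=8 s=0: VC-HIT | VC [6]
  [8] addr=0x68 blk=6 s=0: VC-HIT | VC [8]
  [9] addr=0x89 blk=8 s=0: VC-HIT | VC [6]
  [10] addr=0x6c blk=6 s=0: VC-HIT | VC [8]
  [11] addr=0x62 blk=6 s=0: L1-HIT | VC [8]
  [12] addr=0x61 blk=6 s=0: L1-HIT | VC [8]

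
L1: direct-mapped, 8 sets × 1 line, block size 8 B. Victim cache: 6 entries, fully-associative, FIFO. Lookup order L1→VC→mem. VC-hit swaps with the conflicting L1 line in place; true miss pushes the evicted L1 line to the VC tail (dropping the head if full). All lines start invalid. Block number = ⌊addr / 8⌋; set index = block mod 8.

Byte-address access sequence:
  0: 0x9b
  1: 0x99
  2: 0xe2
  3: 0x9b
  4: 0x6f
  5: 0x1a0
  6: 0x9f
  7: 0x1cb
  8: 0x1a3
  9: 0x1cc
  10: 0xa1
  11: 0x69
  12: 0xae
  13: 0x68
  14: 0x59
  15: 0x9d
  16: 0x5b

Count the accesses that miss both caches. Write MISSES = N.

0: 0x9b (blk 19, set 3) → MISS  vc=[]
1: 0x99 (blk 19, set 3) → L1-HIT  vc=[]
2: 0xe2 (blk 28, set 4) → MISS  vc=[]
3: 0x9b (blk 19, set 3) → L1-HIT  vc=[]
4: 0x6f (blk 13, set 5) → MISS  vc=[]
5: 0x1a0 (blk 52, set 4) → MISS  vc=[28]
6: 0x9f (blk 19, set 3) → L1-HIT  vc=[28]
7: 0x1cb (blk 57, set 1) → MISS  vc=[28]
8: 0x1a3 (blk 52, set 4) → L1-HIT  vc=[28]
9: 0x1cc (blk 57, set 1) → L1-HIT  vc=[28]
10: 0xa1 (blk 20, set 4) → MISS  vc=[28, 52]
11: 0x69 (blk 13, set 5) → L1-HIT  vc=[28, 52]
12: 0xae (blk 21, set 5) → MISS  vc=[28, 52, 13]
13: 0x68 (blk 13, set 5) → VC-HIT  vc=[28, 52, 21]
14: 0x59 (blk 11, set 3) → MISS  vc=[28, 52, 21, 19]
15: 0x9d (blk 19, set 3) → VC-HIT  vc=[28, 52, 21, 11]
16: 0x5b (blk 11, set 3) → VC-HIT  vc=[28, 52, 21, 19]

MISSES = 8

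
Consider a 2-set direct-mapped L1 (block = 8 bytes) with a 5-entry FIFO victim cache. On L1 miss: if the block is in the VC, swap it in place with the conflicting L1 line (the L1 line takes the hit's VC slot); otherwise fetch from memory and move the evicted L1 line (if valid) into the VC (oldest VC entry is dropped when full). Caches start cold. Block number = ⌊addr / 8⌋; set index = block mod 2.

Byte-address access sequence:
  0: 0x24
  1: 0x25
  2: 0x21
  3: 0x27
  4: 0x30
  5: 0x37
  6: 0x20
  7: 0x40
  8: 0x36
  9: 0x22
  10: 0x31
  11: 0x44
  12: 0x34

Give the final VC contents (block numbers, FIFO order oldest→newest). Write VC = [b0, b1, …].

VC = [8, 4]

  [0] addr=0x24 blk=4 s=0: MISS | VC []
  [1] addr=0x25 blk=4 s=0: L1-HIT | VC []
  [2] addr=0x21 blk=4 s=0: L1-HIT | VC []
  [3] addr=0x27 blk=4 s=0: L1-HIT | VC []
  [4] addr=0x30 blk=6 s=0: MISS | VC [4]
  [5] addr=0x37 blk=6 s=0: L1-HIT | VC [4]
  [6] addr=0x20 blk=4 s=0: VC-HIT | VC [6]
  [7] addr=0x40 blk=8 s=0: MISS | VC [6, 4]
  [8] addr=0x36 blk=6 s=0: VC-HIT | VC [8, 4]
  [9] addr=0x22 blk=4 s=0: VC-HIT | VC [8, 6]
  [10] addr=0x31 blk=6 s=0: VC-HIT | VC [8, 4]
  [11] addr=0x44 blk=8 s=0: VC-HIT | VC [6, 4]
  [12] addr=0x34 blk=6 s=0: VC-HIT | VC [8, 4]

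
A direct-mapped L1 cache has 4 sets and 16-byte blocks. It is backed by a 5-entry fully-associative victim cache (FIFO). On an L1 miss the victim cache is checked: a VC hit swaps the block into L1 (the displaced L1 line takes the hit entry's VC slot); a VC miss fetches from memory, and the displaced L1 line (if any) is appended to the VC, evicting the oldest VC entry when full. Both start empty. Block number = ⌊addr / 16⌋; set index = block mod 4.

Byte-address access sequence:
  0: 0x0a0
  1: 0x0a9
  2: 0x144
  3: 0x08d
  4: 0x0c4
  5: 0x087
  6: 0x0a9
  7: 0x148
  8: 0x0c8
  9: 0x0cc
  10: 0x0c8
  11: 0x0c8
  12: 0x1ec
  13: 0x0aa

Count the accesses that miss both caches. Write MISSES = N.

MISSES = 5

#0 0xa0→b10/s2 MISS; vc=[]
#1 0xa9→b10/s2 L1-HIT; vc=[]
#2 0x144→b20/s0 MISS; vc=[]
#3 0x8d→b8/s0 MISS; vc=[20]
#4 0xc4→b12/s0 MISS; vc=[20,8]
#5 0x87→b8/s0 VC-HIT; vc=[20,12]
#6 0xa9→b10/s2 L1-HIT; vc=[20,12]
#7 0x148→b20/s0 VC-HIT; vc=[8,12]
#8 0xc8→b12/s0 VC-HIT; vc=[8,20]
#9 0xcc→b12/s0 L1-HIT; vc=[8,20]
#10 0xc8→b12/s0 L1-HIT; vc=[8,20]
#11 0xc8→b12/s0 L1-HIT; vc=[8,20]
#12 0x1ec→b30/s2 MISS; vc=[8,20,10]
#13 0xaa→b10/s2 VC-HIT; vc=[8,20,30]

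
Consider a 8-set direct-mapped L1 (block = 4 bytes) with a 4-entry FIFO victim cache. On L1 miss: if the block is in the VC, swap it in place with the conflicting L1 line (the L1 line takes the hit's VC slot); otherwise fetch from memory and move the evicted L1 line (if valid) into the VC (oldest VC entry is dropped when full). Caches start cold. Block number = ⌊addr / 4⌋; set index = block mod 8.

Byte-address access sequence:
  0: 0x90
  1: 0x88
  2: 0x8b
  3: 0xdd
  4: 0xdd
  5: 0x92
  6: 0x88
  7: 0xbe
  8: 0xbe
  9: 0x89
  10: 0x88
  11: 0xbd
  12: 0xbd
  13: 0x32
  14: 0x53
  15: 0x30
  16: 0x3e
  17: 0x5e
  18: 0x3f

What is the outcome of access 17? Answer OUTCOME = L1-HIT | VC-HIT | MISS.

OUTCOME = MISS

#0 0x90→b36/s4 MISS; vc=[]
#1 0x88→b34/s2 MISS; vc=[]
#2 0x8b→b34/s2 L1-HIT; vc=[]
#3 0xdd→b55/s7 MISS; vc=[]
#4 0xdd→b55/s7 L1-HIT; vc=[]
#5 0x92→b36/s4 L1-HIT; vc=[]
#6 0x88→b34/s2 L1-HIT; vc=[]
#7 0xbe→b47/s7 MISS; vc=[55]
#8 0xbe→b47/s7 L1-HIT; vc=[55]
#9 0x89→b34/s2 L1-HIT; vc=[55]
#10 0x88→b34/s2 L1-HIT; vc=[55]
#11 0xbd→b47/s7 L1-HIT; vc=[55]
#12 0xbd→b47/s7 L1-HIT; vc=[55]
#13 0x32→b12/s4 MISS; vc=[55,36]
#14 0x53→b20/s4 MISS; vc=[55,36,12]
#15 0x30→b12/s4 VC-HIT; vc=[55,36,20]
#16 0x3e→b15/s7 MISS; vc=[55,36,20,47]
#17 0x5e→b23/s7 MISS; vc=[36,20,47,15]
#18 0x3f→b15/s7 VC-HIT; vc=[36,20,47,23]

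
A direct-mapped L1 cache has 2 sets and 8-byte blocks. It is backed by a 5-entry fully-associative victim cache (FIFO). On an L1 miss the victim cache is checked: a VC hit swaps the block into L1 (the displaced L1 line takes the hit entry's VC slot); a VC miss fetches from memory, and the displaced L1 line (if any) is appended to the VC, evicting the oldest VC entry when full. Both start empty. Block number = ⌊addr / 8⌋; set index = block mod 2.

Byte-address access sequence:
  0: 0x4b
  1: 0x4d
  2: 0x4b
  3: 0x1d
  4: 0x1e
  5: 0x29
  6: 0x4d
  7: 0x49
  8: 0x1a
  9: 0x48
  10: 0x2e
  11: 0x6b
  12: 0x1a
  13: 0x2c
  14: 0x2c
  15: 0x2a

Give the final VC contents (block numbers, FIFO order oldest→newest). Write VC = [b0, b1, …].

0: 0x4b (blk 9, set 1) → MISS  vc=[]
1: 0x4d (blk 9, set 1) → L1-HIT  vc=[]
2: 0x4b (blk 9, set 1) → L1-HIT  vc=[]
3: 0x1d (blk 3, set 1) → MISS  vc=[9]
4: 0x1e (blk 3, set 1) → L1-HIT  vc=[9]
5: 0x29 (blk 5, set 1) → MISS  vc=[9, 3]
6: 0x4d (blk 9, set 1) → VC-HIT  vc=[5, 3]
7: 0x49 (blk 9, set 1) → L1-HIT  vc=[5, 3]
8: 0x1a (blk 3, set 1) → VC-HIT  vc=[5, 9]
9: 0x48 (blk 9, set 1) → VC-HIT  vc=[5, 3]
10: 0x2e (blk 5, set 1) → VC-HIT  vc=[9, 3]
11: 0x6b (blk 13, set 1) → MISS  vc=[9, 3, 5]
12: 0x1a (blk 3, set 1) → VC-HIT  vc=[9, 13, 5]
13: 0x2c (blk 5, set 1) → VC-HIT  vc=[9, 13, 3]
14: 0x2c (blk 5, set 1) → L1-HIT  vc=[9, 13, 3]
15: 0x2a (blk 5, set 1) → L1-HIT  vc=[9, 13, 3]

VC = [9, 13, 3]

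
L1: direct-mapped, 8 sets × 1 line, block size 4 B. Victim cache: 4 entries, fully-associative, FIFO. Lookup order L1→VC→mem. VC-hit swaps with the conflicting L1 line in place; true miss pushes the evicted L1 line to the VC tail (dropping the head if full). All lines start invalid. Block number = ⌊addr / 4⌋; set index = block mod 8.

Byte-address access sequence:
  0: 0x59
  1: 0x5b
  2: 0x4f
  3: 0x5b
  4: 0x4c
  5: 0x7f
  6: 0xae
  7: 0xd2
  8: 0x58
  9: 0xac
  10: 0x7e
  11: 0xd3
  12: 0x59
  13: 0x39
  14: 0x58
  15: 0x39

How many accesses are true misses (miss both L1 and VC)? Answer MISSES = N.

  [0] addr=0x59 blk=22 s=6: MISS | VC []
  [1] addr=0x5b blk=22 s=6: L1-HIT | VC []
  [2] addr=0x4f blk=19 s=3: MISS | VC []
  [3] addr=0x5b blk=22 s=6: L1-HIT | VC []
  [4] addr=0x4c blk=19 s=3: L1-HIT | VC []
  [5] addr=0x7f blk=31 s=7: MISS | VC []
  [6] addr=0xae blk=43 s=3: MISS | VC [19]
  [7] addr=0xd2 blk=52 s=4: MISS | VC [19]
  [8] addr=0x58 blk=22 s=6: L1-HIT | VC [19]
  [9] addr=0xac blk=43 s=3: L1-HIT | VC [19]
  [10] addr=0x7e blk=31 s=7: L1-HIT | VC [19]
  [11] addr=0xd3 blk=52 s=4: L1-HIT | VC [19]
  [12] addr=0x59 blk=22 s=6: L1-HIT | VC [19]
  [13] addr=0x39 blk=14 s=6: MISS | VC [19, 22]
  [14] addr=0x58 blk=22 s=6: VC-HIT | VC [19, 14]
  [15] addr=0x39 blk=14 s=6: VC-HIT | VC [19, 22]

MISSES = 6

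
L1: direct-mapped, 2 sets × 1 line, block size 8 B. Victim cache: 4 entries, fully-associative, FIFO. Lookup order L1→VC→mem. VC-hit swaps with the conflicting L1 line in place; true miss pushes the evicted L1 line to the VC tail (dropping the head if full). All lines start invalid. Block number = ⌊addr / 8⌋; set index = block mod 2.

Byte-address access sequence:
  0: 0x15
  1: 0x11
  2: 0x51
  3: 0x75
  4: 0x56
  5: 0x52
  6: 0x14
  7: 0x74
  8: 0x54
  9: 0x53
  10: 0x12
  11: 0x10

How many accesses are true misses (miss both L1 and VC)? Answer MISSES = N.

#0 0x15→b2/s0 MISS; vc=[]
#1 0x11→b2/s0 L1-HIT; vc=[]
#2 0x51→b10/s0 MISS; vc=[2]
#3 0x75→b14/s0 MISS; vc=[2,10]
#4 0x56→b10/s0 VC-HIT; vc=[2,14]
#5 0x52→b10/s0 L1-HIT; vc=[2,14]
#6 0x14→b2/s0 VC-HIT; vc=[10,14]
#7 0x74→b14/s0 VC-HIT; vc=[10,2]
#8 0x54→b10/s0 VC-HIT; vc=[14,2]
#9 0x53→b10/s0 L1-HIT; vc=[14,2]
#10 0x12→b2/s0 VC-HIT; vc=[14,10]
#11 0x10→b2/s0 L1-HIT; vc=[14,10]

MISSES = 3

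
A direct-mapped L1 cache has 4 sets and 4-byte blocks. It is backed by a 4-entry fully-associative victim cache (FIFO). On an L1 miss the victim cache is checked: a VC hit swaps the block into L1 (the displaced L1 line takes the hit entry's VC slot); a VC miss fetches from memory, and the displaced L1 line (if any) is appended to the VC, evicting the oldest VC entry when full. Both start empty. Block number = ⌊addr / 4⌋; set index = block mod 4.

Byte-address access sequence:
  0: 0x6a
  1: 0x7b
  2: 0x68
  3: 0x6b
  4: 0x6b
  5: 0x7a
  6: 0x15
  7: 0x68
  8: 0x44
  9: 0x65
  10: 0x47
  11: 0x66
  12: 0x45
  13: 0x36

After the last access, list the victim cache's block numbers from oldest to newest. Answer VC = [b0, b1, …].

#0 0x6a→b26/s2 MISS; vc=[]
#1 0x7b→b30/s2 MISS; vc=[26]
#2 0x68→b26/s2 VC-HIT; vc=[30]
#3 0x6b→b26/s2 L1-HIT; vc=[30]
#4 0x6b→b26/s2 L1-HIT; vc=[30]
#5 0x7a→b30/s2 VC-HIT; vc=[26]
#6 0x15→b5/s1 MISS; vc=[26]
#7 0x68→b26/s2 VC-HIT; vc=[30]
#8 0x44→b17/s1 MISS; vc=[30,5]
#9 0x65→b25/s1 MISS; vc=[30,5,17]
#10 0x47→b17/s1 VC-HIT; vc=[30,5,25]
#11 0x66→b25/s1 VC-HIT; vc=[30,5,17]
#12 0x45→b17/s1 VC-HIT; vc=[30,5,25]
#13 0x36→b13/s1 MISS; vc=[30,5,25,17]

VC = [30, 5, 25, 17]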